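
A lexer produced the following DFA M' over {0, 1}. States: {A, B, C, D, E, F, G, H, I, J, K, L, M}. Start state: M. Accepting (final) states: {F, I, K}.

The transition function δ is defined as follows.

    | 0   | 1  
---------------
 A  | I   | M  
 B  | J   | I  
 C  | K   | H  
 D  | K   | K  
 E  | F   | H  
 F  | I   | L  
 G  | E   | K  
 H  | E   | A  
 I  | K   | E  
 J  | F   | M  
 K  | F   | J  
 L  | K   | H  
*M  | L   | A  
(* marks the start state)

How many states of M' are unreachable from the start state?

BFS from M reaches {A, E, F, H, I, J, K, L, M}; the 4 state(s) B, C, D, G are never visited.

4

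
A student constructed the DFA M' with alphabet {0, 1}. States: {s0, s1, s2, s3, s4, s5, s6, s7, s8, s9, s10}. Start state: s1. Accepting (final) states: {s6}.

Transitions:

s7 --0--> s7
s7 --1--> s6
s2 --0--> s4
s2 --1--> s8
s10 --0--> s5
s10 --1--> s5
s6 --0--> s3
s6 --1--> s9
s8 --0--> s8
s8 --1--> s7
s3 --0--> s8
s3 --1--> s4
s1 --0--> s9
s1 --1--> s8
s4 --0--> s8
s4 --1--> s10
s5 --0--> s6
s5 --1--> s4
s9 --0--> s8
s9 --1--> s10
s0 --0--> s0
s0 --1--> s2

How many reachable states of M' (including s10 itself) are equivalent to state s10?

Reachable states from the start: {s1,s3,s4,s5,s6,s7,s8,s9,s10}. Unreachable: {s0,s2} — drop them.
Initial partition by acceptance: {s6} | {s1,s3,s4,s5,s7,s8,s9,s10}.
On input 0, block {s1,s3,s4,s5,s7,s8,s9,s10} splits into {s1,s3,s4,s7,s8,s9,s10} and {s5}.
On input 0, block {s1,s3,s4,s7,s8,s9,s10} splits into {s1,s3,s4,s7,s8,s9} and {s10}.
On input 1, block {s1,s3,s4,s7,s8,s9} splits into {s1,s3,s8} and {s4,s9} and {s7}.
Split {s1,s3,s8} by δ(·,0) → {s3,s8} and {s1}.
On input 1, block {s3,s8} splits into {s3} and {s8}.
No further refinement is possible. Final partition (8 blocks): {s6} | {s3} | {s5} | {s10} | {s4,s9} | {s7} | {s1} | {s8}.
State s10 belongs to the block {s10}, which has 1 states.

1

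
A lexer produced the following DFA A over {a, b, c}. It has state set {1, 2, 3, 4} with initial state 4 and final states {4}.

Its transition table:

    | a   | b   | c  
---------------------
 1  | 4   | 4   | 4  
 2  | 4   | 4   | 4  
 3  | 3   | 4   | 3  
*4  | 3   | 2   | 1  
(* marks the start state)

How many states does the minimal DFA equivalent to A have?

3

All states are reachable from the start state.
P0 = {4} | {1,2,3}.
On input a, block {1,2,3} splits into {1,2} and {3}.
The partition is now stable with 3 blocks: {4} | {1,2} | {3}.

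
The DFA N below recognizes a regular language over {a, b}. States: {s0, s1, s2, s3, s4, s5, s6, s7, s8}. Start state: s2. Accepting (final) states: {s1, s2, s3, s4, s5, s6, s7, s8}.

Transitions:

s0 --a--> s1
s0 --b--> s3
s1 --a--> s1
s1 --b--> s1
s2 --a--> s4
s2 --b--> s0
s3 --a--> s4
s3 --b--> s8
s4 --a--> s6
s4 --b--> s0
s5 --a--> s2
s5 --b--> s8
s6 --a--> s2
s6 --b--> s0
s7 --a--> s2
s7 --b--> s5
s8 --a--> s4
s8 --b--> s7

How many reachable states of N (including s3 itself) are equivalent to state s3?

4

All states are reachable from the start state.
Start with accepting vs non-accepting: {s1,s2,s3,s4,s5,s6,s7,s8} | {s0}.
Split {s1,s2,s3,s4,s5,s6,s7,s8} by δ(·,b) → {s1,s3,s5,s7,s8} and {s2,s4,s6}.
Refine {s1,s3,s5,s7,s8} on symbol a: members go to different blocks, giving {s3,s5,s7,s8} and {s1}.
No further refinement is possible. Final partition (4 blocks): {s3,s5,s7,s8} | {s0} | {s2,s4,s6} | {s1}.
State s3 belongs to the block {s3,s5,s7,s8}, which has 4 states.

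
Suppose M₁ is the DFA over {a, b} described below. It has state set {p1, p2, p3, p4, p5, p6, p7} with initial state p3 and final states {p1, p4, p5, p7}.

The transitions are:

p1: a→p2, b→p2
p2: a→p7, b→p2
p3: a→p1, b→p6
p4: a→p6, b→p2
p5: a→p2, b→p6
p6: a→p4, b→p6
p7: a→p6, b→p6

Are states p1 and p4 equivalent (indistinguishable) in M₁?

First remove the unreachable states {p5}; 6 states remain.
P0 = {p1,p4,p7} | {p2,p3,p6}.
No further refinement is possible. Final partition (2 blocks): {p1,p4,p7} | {p2,p3,p6}.
p1 and p4 lie in the same block of the stable partition, so they are equivalent — no string distinguishes them.

Yes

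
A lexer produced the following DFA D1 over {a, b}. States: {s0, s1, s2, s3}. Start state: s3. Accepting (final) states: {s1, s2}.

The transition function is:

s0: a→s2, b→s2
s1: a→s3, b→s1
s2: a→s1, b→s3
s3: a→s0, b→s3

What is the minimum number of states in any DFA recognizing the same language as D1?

4

All states are reachable from the start state.
Start with accepting vs non-accepting: {s1,s2} | {s0,s3}.
On input a, block {s1,s2} splits into {s1} and {s2}.
On input a, block {s0,s3} splits into {s0} and {s3}.
The partition is now stable with 4 blocks: {s1} | {s0} | {s2} | {s3}.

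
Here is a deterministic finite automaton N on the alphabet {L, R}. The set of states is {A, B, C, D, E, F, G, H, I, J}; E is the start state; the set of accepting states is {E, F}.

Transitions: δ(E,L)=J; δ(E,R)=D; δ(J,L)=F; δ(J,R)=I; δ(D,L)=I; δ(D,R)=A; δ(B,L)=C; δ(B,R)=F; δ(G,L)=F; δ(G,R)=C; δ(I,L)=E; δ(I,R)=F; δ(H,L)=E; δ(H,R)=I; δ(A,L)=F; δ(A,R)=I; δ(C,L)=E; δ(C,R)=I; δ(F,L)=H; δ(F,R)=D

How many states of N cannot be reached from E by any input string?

BFS from E reaches {A, D, E, F, H, I, J}; the 3 state(s) B, C, G are never visited.

3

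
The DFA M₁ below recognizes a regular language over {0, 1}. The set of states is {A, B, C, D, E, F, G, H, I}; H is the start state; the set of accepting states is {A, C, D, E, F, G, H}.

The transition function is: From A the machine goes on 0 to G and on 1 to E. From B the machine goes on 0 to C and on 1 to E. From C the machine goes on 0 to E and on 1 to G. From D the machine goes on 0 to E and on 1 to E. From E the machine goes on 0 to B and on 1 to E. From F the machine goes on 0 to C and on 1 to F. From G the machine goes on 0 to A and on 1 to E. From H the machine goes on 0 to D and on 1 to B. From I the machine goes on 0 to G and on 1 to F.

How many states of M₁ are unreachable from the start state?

No path from H leads to F, I; the other 7 states are all reachable.

2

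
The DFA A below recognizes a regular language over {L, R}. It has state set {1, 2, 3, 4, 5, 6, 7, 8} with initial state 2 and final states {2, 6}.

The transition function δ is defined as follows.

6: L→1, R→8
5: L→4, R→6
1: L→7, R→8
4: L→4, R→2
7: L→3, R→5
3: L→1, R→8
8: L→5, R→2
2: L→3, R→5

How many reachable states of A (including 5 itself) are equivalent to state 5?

3

All states are reachable from the start state.
Initial partition by acceptance: {2,6} | {1,3,4,5,7,8}.
Split {1,3,4,5,7,8} by δ(·,R) → {1,3,7} and {4,5,8}.
The partition is now stable with 3 blocks: {2,6} | {1,3,7} | {4,5,8}.
The equivalence class containing 5 is {4,5,8}, of size 3.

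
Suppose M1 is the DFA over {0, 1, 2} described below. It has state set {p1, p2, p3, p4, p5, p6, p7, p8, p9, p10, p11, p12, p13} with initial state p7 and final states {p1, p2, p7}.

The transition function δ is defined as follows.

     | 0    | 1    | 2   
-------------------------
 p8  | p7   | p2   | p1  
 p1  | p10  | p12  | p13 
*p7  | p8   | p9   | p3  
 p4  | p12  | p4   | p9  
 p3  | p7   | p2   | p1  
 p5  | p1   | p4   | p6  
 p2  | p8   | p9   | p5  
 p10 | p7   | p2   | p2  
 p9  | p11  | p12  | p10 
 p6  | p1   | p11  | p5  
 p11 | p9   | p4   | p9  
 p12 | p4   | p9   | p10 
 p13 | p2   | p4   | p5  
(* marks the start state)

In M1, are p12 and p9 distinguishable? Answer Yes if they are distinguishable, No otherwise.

No

All states are reachable from the start state.
Initial partition by acceptance: {p1,p2,p7} | {p3,p4,p5,p6,p8,p9,p10,p11,p12,p13}.
Refine {p3,p4,p5,p6,p8,p9,p10,p11,p12,p13} on symbol 0: members go to different blocks, giving {p3,p5,p6,p8,p10,p13} and {p4,p9,p11,p12}.
Refine {p3,p5,p6,p8,p10,p13} on symbol 1: members go to different blocks, giving {p3,p8,p10} and {p5,p6,p13}.
Split {p1,p2,p7} by δ(·,2) → {p1,p2} and {p7}.
On input 2, block {p4,p9,p11,p12} splits into {p4,p11} and {p9,p12}.
The partition is now stable with 6 blocks: {p1,p2} | {p3,p8,p10} | {p4,p11} | {p5,p6,p13} | {p7} | {p9,p12}.
p12 and p9 lie in the same block of the stable partition, so they are equivalent — no string distinguishes them.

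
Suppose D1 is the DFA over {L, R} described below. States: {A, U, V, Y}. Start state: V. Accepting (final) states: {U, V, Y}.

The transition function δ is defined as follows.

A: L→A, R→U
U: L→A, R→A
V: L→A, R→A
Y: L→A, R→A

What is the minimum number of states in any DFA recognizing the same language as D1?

2

Reachable states from the start: {A,U,V}. Unreachable: {Y} — drop them.
Start with accepting vs non-accepting: {U,V} | {A}.
Stable partition: {U,V} | {A} — 2 equivalence classes.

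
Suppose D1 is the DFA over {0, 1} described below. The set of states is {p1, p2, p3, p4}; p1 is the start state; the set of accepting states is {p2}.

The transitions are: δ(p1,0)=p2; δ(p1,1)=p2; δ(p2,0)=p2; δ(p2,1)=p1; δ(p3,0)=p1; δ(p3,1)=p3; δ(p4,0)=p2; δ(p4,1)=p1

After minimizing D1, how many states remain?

2

States {p3,p4} cannot be reached from the start state, so discard them.
P0 = {p2} | {p1}.
No further refinement is possible. Final partition (2 blocks): {p2} | {p1}.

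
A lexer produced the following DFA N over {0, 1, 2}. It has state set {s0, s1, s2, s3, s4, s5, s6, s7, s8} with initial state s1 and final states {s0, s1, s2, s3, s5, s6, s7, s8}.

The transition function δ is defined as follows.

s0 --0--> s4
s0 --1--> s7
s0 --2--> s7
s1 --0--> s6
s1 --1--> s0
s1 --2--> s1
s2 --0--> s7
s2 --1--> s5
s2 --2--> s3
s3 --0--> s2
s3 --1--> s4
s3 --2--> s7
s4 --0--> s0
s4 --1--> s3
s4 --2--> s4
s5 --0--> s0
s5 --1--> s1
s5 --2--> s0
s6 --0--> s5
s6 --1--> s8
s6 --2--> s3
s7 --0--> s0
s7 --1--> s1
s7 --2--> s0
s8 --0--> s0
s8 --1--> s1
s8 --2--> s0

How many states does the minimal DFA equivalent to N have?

6

All states are reachable from the start state.
Start with accepting vs non-accepting: {s0,s1,s2,s3,s5,s6,s7,s8} | {s4}.
On input 0, block {s0,s1,s2,s3,s5,s6,s7,s8} splits into {s1,s2,s3,s5,s6,s7,s8} and {s0}.
Refine {s1,s2,s3,s5,s6,s7,s8} on symbol 0: members go to different blocks, giving {s1,s2,s3,s6} and {s5,s7,s8}.
Split {s1,s2,s3,s6} by δ(·,0) → {s1,s3} and {s2,s6}.
Split {s1,s3} by δ(·,1) → {s1} and {s3}.
Stable partition: {s1} | {s4} | {s0} | {s5,s7,s8} | {s2,s6} | {s3} — 6 equivalence classes.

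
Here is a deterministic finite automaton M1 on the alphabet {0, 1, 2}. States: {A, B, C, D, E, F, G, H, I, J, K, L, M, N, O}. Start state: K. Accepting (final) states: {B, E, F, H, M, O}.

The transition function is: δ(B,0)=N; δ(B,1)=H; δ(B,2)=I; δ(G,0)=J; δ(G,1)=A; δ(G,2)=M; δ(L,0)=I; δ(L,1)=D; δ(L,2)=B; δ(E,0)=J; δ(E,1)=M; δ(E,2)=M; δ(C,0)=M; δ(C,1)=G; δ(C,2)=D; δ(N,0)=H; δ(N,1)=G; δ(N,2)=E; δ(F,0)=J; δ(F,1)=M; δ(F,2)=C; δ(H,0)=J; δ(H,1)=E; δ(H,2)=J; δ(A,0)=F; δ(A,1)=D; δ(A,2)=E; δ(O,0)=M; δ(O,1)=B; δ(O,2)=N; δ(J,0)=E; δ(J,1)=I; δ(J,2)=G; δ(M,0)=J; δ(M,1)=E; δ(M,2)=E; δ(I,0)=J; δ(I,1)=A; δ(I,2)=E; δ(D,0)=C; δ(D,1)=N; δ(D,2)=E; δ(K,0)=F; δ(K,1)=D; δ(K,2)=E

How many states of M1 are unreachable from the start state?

Starting at K and following transitions, the reachable set is {A, C, D, E, F, G, H, I, J, K, M, N}. That leaves B, L, O unreachable — 3 in total.

3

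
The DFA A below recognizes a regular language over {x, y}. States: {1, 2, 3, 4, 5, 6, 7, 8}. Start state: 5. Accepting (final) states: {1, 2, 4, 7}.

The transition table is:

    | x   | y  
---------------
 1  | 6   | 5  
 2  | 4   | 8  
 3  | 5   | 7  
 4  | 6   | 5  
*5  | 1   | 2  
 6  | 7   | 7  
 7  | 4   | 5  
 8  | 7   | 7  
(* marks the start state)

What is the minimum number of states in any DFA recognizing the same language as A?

5

States {3} cannot be reached from the start state, so discard them.
P0 = {1,2,4,7} | {5,6,8}.
Refine {1,2,4,7} on symbol x: members go to different blocks, giving {1,4} and {2,7}.
Split {5,6,8} by δ(·,x) → {6,8} and {5}.
On input y, block {2,7} splits into {2} and {7}.
The partition is now stable with 5 blocks: {1,4} | {6,8} | {2} | {5} | {7}.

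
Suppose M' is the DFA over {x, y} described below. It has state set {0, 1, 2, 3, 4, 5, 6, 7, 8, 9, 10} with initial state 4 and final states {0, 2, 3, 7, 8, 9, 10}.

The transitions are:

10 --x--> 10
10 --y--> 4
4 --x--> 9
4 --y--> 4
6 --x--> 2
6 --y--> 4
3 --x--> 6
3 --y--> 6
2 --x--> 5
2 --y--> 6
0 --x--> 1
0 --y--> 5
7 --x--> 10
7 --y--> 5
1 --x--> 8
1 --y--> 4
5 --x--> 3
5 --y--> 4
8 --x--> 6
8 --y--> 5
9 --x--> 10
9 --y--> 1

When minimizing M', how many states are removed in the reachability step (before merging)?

2

No path from 4 leads to 0, 7; the other 9 states are all reachable.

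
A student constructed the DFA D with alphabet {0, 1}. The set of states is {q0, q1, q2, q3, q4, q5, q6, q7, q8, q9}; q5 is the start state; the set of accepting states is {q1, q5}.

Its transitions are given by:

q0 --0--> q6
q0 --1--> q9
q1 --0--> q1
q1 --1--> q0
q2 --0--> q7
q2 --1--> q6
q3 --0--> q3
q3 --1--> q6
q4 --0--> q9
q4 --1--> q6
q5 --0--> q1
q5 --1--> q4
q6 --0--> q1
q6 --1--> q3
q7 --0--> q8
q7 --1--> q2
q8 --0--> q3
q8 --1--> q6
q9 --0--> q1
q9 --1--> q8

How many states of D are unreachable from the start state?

2

BFS from q5 reaches {q0, q1, q3, q4, q5, q6, q8, q9}; the 2 state(s) q2, q7 are never visited.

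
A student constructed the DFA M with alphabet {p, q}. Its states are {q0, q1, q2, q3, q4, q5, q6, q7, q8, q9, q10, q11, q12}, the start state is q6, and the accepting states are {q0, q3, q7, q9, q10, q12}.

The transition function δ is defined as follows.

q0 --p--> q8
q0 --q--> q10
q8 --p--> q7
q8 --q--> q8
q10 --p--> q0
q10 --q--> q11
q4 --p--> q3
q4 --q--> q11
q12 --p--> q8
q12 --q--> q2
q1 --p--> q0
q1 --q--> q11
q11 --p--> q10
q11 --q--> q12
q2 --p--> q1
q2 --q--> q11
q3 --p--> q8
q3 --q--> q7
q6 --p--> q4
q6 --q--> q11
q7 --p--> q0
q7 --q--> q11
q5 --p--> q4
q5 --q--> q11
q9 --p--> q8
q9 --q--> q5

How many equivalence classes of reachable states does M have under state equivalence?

First remove the unreachable states {q5,q9}; 11 states remain.
P0 = {q0,q3,q7,q10,q12} | {q1,q2,q4,q6,q8,q11}.
Refine {q0,q3,q7,q10,q12} on symbol p: members go to different blocks, giving {q0,q3,q12} and {q7,q10}.
Refine {q0,q3,q12} on symbol q: members go to different blocks, giving {q0,q3} and {q12}.
On input p, block {q1,q2,q4,q6,q8,q11} splits into {q1,q4} and {q2,q6} and {q8,q11}.
Split {q8,q11} by δ(·,q) → {q8} and {q11}.
The partition is now stable with 7 blocks: {q0,q3} | {q1,q4} | {q7,q10} | {q12} | {q2,q6} | {q8} | {q11}.

7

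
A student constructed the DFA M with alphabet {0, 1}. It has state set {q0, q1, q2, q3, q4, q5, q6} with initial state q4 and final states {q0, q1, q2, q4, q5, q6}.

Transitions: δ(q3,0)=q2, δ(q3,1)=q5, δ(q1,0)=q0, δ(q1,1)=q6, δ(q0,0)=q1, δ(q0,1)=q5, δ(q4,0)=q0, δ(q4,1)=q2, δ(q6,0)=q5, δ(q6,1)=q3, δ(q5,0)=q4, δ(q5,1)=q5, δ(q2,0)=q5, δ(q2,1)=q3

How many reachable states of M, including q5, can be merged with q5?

2

Every state is reachable, so we keep all 7.
Start with accepting vs non-accepting: {q0,q1,q2,q4,q5,q6} | {q3}.
Split {q0,q1,q2,q4,q5,q6} by δ(·,1) → {q0,q1,q4,q5} and {q2,q6}.
Split {q0,q1,q4,q5} by δ(·,1) → {q0,q5} and {q1,q4}.
No further refinement is possible. Final partition (4 blocks): {q0,q5} | {q3} | {q2,q6} | {q1,q4}.
State q5 belongs to the block {q0,q5}, which has 2 states.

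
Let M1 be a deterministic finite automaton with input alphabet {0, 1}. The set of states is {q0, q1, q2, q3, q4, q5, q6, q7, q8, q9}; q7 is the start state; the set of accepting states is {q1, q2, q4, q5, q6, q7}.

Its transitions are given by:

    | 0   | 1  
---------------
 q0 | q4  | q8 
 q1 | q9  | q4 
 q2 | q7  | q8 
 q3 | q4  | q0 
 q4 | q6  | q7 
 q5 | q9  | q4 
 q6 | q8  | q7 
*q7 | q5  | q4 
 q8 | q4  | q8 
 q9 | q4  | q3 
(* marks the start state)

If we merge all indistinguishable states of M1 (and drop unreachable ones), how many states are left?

3

First remove the unreachable states {q1,q2}; 8 states remain.
P0 = {q4,q5,q6,q7} | {q0,q3,q8,q9}.
Refine {q4,q5,q6,q7} on symbol 0: members go to different blocks, giving {q4,q7} and {q5,q6}.
The partition is now stable with 3 blocks: {q4,q7} | {q0,q3,q8,q9} | {q5,q6}.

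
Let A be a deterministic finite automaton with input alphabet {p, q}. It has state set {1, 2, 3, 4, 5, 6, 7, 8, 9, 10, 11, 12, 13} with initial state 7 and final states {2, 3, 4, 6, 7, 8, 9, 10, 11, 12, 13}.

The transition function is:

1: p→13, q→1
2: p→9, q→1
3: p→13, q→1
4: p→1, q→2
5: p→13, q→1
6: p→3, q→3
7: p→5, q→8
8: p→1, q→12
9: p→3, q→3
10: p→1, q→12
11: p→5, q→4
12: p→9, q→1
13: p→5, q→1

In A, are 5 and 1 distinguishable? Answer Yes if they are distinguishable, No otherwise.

First remove the unreachable states {2,4,6,10,11}; 8 states remain.
Start with accepting vs non-accepting: {3,7,8,9,12,13} | {1,5}.
Split {3,7,8,9,12,13} by δ(·,p) → {3,9,12} and {7,8,13}.
Split {3,9,12} by δ(·,p) → {9,12} and {3}.
Refine {9,12} on symbol p: members go to different blocks, giving {9} and {12}.
On input q, block {7,8,13} splits into {7} and {8} and {13}.
The partition is now stable with 7 blocks: {9} | {1,5} | {7} | {3} | {12} | {8} | {13}.
5 and 1 lie in the same block of the stable partition, so they are equivalent — no string distinguishes them.

No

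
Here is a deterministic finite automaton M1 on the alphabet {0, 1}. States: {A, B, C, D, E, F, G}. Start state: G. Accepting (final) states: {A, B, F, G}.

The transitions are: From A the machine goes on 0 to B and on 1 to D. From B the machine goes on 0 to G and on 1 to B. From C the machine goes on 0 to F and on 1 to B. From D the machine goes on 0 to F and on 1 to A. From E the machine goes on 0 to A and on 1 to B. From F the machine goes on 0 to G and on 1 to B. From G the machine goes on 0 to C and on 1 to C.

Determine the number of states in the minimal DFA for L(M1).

States {A,D,E} cannot be reached from the start state, so discard them.
Start with accepting vs non-accepting: {B,F,G} | {C}.
Split {B,F,G} by δ(·,0) → {B,F} and {G}.
No further refinement is possible. Final partition (3 blocks): {B,F} | {C} | {G}.

3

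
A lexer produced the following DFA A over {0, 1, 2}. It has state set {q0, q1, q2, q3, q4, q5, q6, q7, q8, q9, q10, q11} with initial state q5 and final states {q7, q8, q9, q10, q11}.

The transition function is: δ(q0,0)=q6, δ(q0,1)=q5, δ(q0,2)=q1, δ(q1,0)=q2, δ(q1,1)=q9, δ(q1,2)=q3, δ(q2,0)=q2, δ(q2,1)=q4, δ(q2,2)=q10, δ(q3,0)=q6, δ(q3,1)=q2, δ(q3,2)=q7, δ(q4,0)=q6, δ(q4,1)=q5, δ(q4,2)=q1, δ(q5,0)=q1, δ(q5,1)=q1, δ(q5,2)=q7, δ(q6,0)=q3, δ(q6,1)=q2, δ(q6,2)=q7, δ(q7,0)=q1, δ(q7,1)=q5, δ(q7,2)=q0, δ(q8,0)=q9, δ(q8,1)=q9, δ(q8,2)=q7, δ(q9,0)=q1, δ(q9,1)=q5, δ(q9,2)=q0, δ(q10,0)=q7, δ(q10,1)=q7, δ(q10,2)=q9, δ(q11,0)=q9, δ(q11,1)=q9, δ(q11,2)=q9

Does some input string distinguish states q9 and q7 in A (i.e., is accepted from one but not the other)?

States {q8,q11} cannot be reached from the start state, so discard them.
P0 = {q7,q9,q10} | {q0,q1,q2,q3,q4,q5,q6}.
Refine {q7,q9,q10} on symbol 0: members go to different blocks, giving {q7,q9} and {q10}.
Split {q0,q1,q2,q3,q4,q5,q6} by δ(·,1) → {q0,q2,q3,q4,q5,q6} and {q1}.
Refine {q0,q2,q3,q4,q5,q6} on symbol 0: members go to different blocks, giving {q0,q2,q3,q4,q6} and {q5}.
On input 1, block {q0,q2,q3,q4,q6} splits into {q2,q3,q6} and {q0,q4}.
On input 1, block {q2,q3,q6} splits into {q3,q6} and {q2}.
No further refinement is possible. Final partition (7 blocks): {q7,q9} | {q3,q6} | {q10} | {q1} | {q5} | {q0,q4} | {q2}.
q9 and q7 lie in the same block of the stable partition, so they are equivalent — no string distinguishes them.

No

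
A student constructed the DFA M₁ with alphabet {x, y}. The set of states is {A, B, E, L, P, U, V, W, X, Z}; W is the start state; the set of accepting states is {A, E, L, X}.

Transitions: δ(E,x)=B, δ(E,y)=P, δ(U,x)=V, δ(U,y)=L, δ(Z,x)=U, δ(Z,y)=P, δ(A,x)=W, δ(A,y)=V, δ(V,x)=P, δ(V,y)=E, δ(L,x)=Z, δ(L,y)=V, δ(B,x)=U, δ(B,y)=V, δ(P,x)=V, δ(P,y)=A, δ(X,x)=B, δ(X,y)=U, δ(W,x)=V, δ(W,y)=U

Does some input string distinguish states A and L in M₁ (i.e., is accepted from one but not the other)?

Reachable states from the start: {A,B,E,L,P,U,V,W,Z}. Unreachable: {X} — drop them.
P0 = {A,E,L} | {B,P,U,V,W,Z}.
Refine {B,P,U,V,W,Z} on symbol y: members go to different blocks, giving {B,W,Z} and {P,U,V}.
The partition is now stable with 3 blocks: {A,E,L} | {B,W,Z} | {P,U,V}.
A and L lie in the same block of the stable partition, so they are equivalent — no string distinguishes them.

No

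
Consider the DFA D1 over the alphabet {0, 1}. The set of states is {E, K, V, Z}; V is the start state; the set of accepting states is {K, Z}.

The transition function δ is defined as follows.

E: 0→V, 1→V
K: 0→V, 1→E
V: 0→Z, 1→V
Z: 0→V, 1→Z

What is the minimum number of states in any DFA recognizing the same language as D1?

States {E,K} cannot be reached from the start state, so discard them.
Initial partition by acceptance: {Z} | {V}.
No further refinement is possible. Final partition (2 blocks): {Z} | {V}.

2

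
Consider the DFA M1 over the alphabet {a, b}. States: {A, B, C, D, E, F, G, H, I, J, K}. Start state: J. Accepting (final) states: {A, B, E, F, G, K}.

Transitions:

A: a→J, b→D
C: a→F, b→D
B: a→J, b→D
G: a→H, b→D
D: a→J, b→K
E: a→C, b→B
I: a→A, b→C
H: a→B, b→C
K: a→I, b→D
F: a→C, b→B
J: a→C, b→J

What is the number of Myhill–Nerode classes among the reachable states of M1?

7

States {E,G,H} cannot be reached from the start state, so discard them.
Start with accepting vs non-accepting: {A,B,F,K} | {C,D,I,J}.
Split {A,B,F,K} by δ(·,b) → {A,B,K} and {F}.
On input a, block {C,D,I,J} splits into {D,J} and {C} and {I}.
Refine {A,B,K} on symbol a: members go to different blocks, giving {A,B} and {K}.
Refine {D,J} on symbol a: members go to different blocks, giving {D} and {J}.
The partition is now stable with 7 blocks: {A,B} | {D} | {F} | {C} | {I} | {K} | {J}.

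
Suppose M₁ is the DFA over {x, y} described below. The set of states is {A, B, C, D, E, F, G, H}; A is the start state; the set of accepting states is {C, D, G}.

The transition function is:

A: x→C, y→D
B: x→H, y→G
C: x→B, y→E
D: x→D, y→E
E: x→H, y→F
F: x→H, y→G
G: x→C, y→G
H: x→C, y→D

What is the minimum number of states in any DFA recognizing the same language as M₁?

6

Every state is reachable, so we keep all 8.
Start with accepting vs non-accepting: {C,D,G} | {A,B,E,F,H}.
On input x, block {C,D,G} splits into {D,G} and {C}.
On input x, block {D,G} splits into {D} and {G}.
Refine {A,B,E,F,H} on symbol x: members go to different blocks, giving {B,E,F} and {A,H}.
Refine {B,E,F} on symbol y: members go to different blocks, giving {B,F} and {E}.
The partition is now stable with 6 blocks: {D} | {B,F} | {C} | {G} | {A,H} | {E}.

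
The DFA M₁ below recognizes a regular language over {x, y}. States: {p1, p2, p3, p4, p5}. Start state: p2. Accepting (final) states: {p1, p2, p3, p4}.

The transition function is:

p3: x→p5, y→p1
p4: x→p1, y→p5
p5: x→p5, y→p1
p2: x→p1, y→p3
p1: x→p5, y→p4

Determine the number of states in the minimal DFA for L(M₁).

P0 = {p1,p2,p3,p4} | {p5}.
On input x, block {p1,p2,p3,p4} splits into {p1,p3} and {p2,p4}.
On input y, block {p1,p3} splits into {p1} and {p3}.
Split {p2,p4} by δ(·,y) → {p2} and {p4}.
Stable partition: {p1} | {p5} | {p2} | {p3} | {p4} — 5 equivalence classes.

5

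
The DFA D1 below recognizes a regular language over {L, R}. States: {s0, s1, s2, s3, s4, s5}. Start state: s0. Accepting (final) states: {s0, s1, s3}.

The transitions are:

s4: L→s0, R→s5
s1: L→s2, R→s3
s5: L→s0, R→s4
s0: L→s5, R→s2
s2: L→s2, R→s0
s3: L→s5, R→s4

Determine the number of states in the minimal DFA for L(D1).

Reachable states from the start: {s0,s2,s4,s5}. Unreachable: {s1,s3} — drop them.
P0 = {s0} | {s2,s4,s5}.
Refine {s2,s4,s5} on symbol L: members go to different blocks, giving {s4,s5} and {s2}.
Stable partition: {s0} | {s4,s5} | {s2} — 3 equivalence classes.

3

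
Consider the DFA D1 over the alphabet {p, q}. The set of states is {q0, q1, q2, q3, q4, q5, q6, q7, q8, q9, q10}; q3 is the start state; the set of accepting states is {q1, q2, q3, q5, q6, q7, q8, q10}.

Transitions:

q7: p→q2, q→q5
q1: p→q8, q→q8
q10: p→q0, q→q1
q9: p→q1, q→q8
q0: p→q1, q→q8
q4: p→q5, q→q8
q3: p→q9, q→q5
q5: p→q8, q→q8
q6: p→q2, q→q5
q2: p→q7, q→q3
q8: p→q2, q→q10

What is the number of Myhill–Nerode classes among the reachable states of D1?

First remove the unreachable states {q4,q6}; 9 states remain.
Start with accepting vs non-accepting: {q1,q2,q3,q5,q7,q8,q10} | {q0,q9}.
Split {q1,q2,q3,q5,q7,q8,q10} by δ(·,p) → {q1,q2,q5,q7,q8} and {q3,q10}.
Refine {q1,q2,q5,q7,q8} on symbol q: members go to different blocks, giving {q1,q5,q7} and {q2,q8}.
Split {q1,q5,q7} by δ(·,q) → {q1,q5} and {q7}.
Split {q2,q8} by δ(·,p) → {q2} and {q8}.
Stable partition: {q1,q5} | {q0,q9} | {q3,q10} | {q2} | {q7} | {q8} — 6 equivalence classes.

6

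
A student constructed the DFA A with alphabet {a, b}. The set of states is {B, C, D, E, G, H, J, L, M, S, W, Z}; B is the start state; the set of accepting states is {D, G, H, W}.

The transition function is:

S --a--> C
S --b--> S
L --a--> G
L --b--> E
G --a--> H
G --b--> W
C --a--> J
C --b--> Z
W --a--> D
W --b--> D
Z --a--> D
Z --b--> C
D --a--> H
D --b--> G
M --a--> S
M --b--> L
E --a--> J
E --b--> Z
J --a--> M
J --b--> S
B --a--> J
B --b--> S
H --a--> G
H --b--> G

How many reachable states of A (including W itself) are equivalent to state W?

Start with accepting vs non-accepting: {D,G,H,W} | {B,C,E,J,L,M,S,Z}.
Refine {B,C,E,J,L,M,S,Z} on symbol a: members go to different blocks, giving {B,C,E,J,M,S} and {L,Z}.
Split {B,C,E,J,M,S} by δ(·,b) → {B,J,S} and {C,E,M}.
Split {B,J,S} by δ(·,a) → {J,S} and {B}.
The partition is now stable with 5 blocks: {D,G,H,W} | {J,S} | {L,Z} | {C,E,M} | {B}.
The equivalence class containing W is {D,G,H,W}, of size 4.

4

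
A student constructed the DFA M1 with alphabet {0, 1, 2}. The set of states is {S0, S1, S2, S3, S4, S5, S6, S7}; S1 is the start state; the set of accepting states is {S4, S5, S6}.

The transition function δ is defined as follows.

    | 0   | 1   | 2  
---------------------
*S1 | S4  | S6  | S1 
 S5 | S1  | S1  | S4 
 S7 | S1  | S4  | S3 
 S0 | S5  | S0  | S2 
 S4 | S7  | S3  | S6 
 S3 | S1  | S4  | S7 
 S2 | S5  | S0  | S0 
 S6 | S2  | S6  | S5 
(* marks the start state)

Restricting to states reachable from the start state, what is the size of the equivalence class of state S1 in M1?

Every state is reachable, so we keep all 8.
Initial partition by acceptance: {S4,S5,S6} | {S0,S1,S2,S3,S7}.
Refine {S4,S5,S6} on symbol 1: members go to different blocks, giving {S4,S5} and {S6}.
Refine {S4,S5} on symbol 2: members go to different blocks, giving {S4} and {S5}.
On input 0, block {S0,S1,S2,S3,S7} splits into {S0,S2} and {S3,S7} and {S1}.
No further refinement is possible. Final partition (6 blocks): {S4} | {S0,S2} | {S6} | {S5} | {S3,S7} | {S1}.
The equivalence class containing S1 is {S1}, of size 1.

1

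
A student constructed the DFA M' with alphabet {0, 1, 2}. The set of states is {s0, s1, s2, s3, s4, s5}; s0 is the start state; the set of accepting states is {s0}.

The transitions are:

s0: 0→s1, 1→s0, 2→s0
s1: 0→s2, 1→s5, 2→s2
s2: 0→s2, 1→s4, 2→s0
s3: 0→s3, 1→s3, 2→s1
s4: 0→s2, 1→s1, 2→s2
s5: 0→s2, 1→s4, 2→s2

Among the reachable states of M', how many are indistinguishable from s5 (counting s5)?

States {s3} cannot be reached from the start state, so discard them.
P0 = {s0} | {s1,s2,s4,s5}.
Split {s1,s2,s4,s5} by δ(·,2) → {s1,s4,s5} and {s2}.
No further refinement is possible. Final partition (3 blocks): {s0} | {s1,s4,s5} | {s2}.
The equivalence class containing s5 is {s1,s4,s5}, of size 3.

3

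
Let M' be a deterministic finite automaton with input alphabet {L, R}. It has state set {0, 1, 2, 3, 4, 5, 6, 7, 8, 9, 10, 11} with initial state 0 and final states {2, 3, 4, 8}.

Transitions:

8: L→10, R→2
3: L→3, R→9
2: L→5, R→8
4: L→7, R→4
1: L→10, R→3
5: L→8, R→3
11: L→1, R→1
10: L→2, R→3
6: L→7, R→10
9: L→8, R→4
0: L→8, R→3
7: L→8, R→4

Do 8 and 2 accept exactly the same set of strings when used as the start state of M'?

Yes

Reachable states from the start: {0,2,3,4,5,7,8,9,10}. Unreachable: {1,6,11} — drop them.
Initial partition by acceptance: {2,3,4,8} | {0,5,7,9,10}.
On input L, block {2,3,4,8} splits into {2,4,8} and {3}.
On input R, block {0,5,7,9,10} splits into {0,5,10} and {7,9}.
Refine {2,4,8} on symbol L: members go to different blocks, giving {2,8} and {4}.
No further refinement is possible. Final partition (5 blocks): {2,8} | {0,5,10} | {3} | {7,9} | {4}.
8 and 2 lie in the same block of the stable partition, so they are equivalent — no string distinguishes them.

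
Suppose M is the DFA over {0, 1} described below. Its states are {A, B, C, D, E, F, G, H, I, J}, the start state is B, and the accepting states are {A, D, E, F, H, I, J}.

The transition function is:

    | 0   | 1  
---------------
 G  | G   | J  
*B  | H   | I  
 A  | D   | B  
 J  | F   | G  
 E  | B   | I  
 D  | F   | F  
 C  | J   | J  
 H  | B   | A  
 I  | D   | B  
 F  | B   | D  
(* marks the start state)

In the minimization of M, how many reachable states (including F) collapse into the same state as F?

1

Reachable states from the start: {A,B,D,F,H,I}. Unreachable: {C,E,G,J} — drop them.
P0 = {A,D,F,H,I} | {B}.
Split {A,D,F,H,I} by δ(·,0) → {A,D,I} and {F,H}.
Split {A,D,I} by δ(·,0) → {A,I} and {D}.
On input 1, block {F,H} splits into {F} and {H}.
No further refinement is possible. Final partition (5 blocks): {A,I} | {B} | {F} | {D} | {H}.
State F belongs to the block {F}, which has 1 states.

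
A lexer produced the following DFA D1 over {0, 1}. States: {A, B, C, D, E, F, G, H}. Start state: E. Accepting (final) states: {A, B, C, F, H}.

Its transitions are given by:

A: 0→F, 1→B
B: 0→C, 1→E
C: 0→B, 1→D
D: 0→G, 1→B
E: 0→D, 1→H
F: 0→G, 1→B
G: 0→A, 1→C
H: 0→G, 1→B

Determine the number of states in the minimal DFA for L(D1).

All states are reachable from the start state.
Initial partition by acceptance: {A,B,C,F,H} | {D,E,G}.
Refine {A,B,C,F,H} on symbol 0: members go to different blocks, giving {A,B,C} and {F,H}.
Refine {A,B,C} on symbol 0: members go to different blocks, giving {B,C} and {A}.
Refine {D,E,G} on symbol 0: members go to different blocks, giving {D,E} and {G}.
Split {D,E} by δ(·,0) → {D} and {E}.
On input 1, block {B,C} splits into {B} and {C}.
The partition is now stable with 7 blocks: {B} | {D} | {F,H} | {A} | {G} | {E} | {C}.

7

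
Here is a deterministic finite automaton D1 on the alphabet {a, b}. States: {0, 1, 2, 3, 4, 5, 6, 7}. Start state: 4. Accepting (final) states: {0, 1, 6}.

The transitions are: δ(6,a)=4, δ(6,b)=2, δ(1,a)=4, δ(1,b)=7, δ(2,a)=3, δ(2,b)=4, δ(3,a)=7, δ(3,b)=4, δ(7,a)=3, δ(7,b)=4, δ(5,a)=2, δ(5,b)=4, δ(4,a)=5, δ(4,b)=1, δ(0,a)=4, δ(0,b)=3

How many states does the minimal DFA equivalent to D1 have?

3

States {0,6} cannot be reached from the start state, so discard them.
Start with accepting vs non-accepting: {1} | {2,3,4,5,7}.
Refine {2,3,4,5,7} on symbol b: members go to different blocks, giving {2,3,5,7} and {4}.
Stable partition: {1} | {2,3,5,7} | {4} — 3 equivalence classes.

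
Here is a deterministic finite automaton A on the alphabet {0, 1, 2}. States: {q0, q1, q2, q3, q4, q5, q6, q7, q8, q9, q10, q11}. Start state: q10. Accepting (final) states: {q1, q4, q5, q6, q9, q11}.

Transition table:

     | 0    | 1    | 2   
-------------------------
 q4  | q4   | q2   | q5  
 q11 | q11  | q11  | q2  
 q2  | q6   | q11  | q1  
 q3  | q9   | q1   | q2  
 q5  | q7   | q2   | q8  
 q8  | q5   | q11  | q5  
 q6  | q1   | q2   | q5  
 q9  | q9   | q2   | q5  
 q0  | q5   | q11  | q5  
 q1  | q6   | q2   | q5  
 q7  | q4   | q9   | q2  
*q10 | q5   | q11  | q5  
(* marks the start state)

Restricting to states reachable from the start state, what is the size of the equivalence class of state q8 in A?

2

First remove the unreachable states {q0,q3}; 10 states remain.
Initial partition by acceptance: {q1,q4,q5,q6,q9,q11} | {q2,q7,q8,q10}.
Split {q1,q4,q5,q6,q9,q11} by δ(·,0) → {q1,q4,q6,q9,q11} and {q5}.
Refine {q1,q4,q6,q9,q11} on symbol 1: members go to different blocks, giving {q1,q4,q6,q9} and {q11}.
Split {q2,q7,q8,q10} by δ(·,0) → {q2,q7} and {q8,q10}.
Refine {q2,q7} on symbol 1: members go to different blocks, giving {q2} and {q7}.
No further refinement is possible. Final partition (6 blocks): {q1,q4,q6,q9} | {q2} | {q5} | {q11} | {q8,q10} | {q7}.
The equivalence class containing q8 is {q8,q10}, of size 2.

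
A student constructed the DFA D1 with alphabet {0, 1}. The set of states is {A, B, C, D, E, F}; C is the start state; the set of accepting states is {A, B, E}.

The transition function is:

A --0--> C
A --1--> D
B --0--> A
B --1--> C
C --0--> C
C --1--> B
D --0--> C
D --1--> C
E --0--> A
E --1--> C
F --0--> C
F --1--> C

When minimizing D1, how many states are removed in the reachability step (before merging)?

2

BFS from C reaches {A, B, C, D}; the 2 state(s) E, F are never visited.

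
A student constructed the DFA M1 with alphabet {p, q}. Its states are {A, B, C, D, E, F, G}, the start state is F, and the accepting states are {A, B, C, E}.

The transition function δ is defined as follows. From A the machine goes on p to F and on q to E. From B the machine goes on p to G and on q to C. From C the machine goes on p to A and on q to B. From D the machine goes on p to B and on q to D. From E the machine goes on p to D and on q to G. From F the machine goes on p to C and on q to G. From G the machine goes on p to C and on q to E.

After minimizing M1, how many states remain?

Every state is reachable, so we keep all 7.
Start with accepting vs non-accepting: {A,B,C,E} | {D,F,G}.
Split {A,B,C,E} by δ(·,p) → {A,B,E} and {C}.
On input q, block {A,B,E} splits into {A} and {B} and {E}.
On input p, block {D,F,G} splits into {F,G} and {D}.
Refine {F,G} on symbol q: members go to different blocks, giving {F} and {G}.
Stable partition: {A} | {F} | {C} | {B} | {E} | {D} | {G} — 7 equivalence classes.

7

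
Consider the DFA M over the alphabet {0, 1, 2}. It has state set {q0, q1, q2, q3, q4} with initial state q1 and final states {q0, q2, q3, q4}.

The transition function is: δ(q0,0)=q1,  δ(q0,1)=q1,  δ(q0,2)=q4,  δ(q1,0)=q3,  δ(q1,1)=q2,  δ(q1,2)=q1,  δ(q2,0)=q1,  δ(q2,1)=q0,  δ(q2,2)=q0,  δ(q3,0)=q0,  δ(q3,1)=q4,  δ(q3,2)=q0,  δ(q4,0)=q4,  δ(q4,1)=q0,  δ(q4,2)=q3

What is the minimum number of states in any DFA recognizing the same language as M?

5

Every state is reachable, so we keep all 5.
Initial partition by acceptance: {q0,q2,q3,q4} | {q1}.
Refine {q0,q2,q3,q4} on symbol 0: members go to different blocks, giving {q0,q2} and {q3,q4}.
Split {q0,q2} by δ(·,1) → {q0} and {q2}.
Refine {q3,q4} on symbol 0: members go to different blocks, giving {q3} and {q4}.
Stable partition: {q0} | {q1} | {q3} | {q2} | {q4} — 5 equivalence classes.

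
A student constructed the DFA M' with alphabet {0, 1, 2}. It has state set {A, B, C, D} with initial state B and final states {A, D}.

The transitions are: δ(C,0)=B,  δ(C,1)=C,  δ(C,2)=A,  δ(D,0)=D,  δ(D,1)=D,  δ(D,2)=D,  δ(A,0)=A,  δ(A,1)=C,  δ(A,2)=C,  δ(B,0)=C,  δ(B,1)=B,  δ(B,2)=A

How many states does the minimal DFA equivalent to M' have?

States {D} cannot be reached from the start state, so discard them.
P0 = {A} | {B,C}.
The partition is now stable with 2 blocks: {A} | {B,C}.

2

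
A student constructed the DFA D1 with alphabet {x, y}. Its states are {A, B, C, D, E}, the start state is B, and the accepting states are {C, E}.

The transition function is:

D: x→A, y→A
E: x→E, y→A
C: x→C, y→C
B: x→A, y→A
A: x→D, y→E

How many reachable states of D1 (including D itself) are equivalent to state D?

2

Reachable states from the start: {A,B,D,E}. Unreachable: {C} — drop them.
Start with accepting vs non-accepting: {E} | {A,B,D}.
Refine {A,B,D} on symbol y: members go to different blocks, giving {B,D} and {A}.
Stable partition: {E} | {B,D} | {A} — 3 equivalence classes.
The equivalence class containing D is {B,D}, of size 2.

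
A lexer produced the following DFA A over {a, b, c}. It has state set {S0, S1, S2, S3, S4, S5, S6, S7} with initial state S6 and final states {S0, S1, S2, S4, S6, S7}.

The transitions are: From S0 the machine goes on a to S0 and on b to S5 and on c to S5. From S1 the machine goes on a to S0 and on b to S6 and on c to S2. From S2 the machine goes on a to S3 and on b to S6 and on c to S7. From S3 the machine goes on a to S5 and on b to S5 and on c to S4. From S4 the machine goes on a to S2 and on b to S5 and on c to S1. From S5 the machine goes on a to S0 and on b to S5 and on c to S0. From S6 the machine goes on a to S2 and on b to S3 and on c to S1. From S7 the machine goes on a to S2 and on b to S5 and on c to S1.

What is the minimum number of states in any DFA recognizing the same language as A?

Initial partition by acceptance: {S0,S1,S2,S4,S6,S7} | {S3,S5}.
Split {S0,S1,S2,S4,S6,S7} by δ(·,a) → {S0,S1,S4,S6,S7} and {S2}.
Split {S0,S1,S4,S6,S7} by δ(·,a) → {S4,S6,S7} and {S0,S1}.
Split {S3,S5} by δ(·,a) → {S3} and {S5}.
On input b, block {S4,S6,S7} splits into {S4,S7} and {S6}.
On input b, block {S0,S1} splits into {S0} and {S1}.
Stable partition: {S4,S7} | {S3} | {S2} | {S0} | {S5} | {S6} | {S1} — 7 equivalence classes.

7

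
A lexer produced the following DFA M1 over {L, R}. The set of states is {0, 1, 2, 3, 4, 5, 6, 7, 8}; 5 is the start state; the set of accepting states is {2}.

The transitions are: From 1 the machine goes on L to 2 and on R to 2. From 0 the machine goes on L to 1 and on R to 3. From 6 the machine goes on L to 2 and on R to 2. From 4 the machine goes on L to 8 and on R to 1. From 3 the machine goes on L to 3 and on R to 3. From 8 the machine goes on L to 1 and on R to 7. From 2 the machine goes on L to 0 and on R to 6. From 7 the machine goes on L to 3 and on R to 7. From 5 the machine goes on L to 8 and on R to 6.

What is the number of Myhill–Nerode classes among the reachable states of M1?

5

First remove the unreachable states {4}; 8 states remain.
Start with accepting vs non-accepting: {2} | {0,1,3,5,6,7,8}.
Split {0,1,3,5,6,7,8} by δ(·,L) → {0,3,5,7,8} and {1,6}.
Split {0,3,5,7,8} by δ(·,L) → {3,5,7} and {0,8}.
Refine {3,5,7} on symbol L: members go to different blocks, giving {3,7} and {5}.
Stable partition: {2} | {3,7} | {1,6} | {0,8} | {5} — 5 equivalence classes.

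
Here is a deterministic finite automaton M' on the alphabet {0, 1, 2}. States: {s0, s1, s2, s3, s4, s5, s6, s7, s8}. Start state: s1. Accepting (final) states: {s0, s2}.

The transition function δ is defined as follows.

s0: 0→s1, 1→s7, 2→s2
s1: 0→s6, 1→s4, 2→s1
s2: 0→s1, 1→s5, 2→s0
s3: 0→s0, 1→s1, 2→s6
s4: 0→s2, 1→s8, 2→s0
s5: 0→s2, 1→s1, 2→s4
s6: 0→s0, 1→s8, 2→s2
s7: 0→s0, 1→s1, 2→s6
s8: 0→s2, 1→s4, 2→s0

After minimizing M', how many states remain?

4

First remove the unreachable states {s3}; 8 states remain.
Initial partition by acceptance: {s0,s2} | {s1,s4,s5,s6,s7,s8}.
Split {s1,s4,s5,s6,s7,s8} by δ(·,0) → {s4,s5,s6,s7,s8} and {s1}.
Split {s4,s5,s6,s7,s8} by δ(·,1) → {s4,s6,s8} and {s5,s7}.
No further refinement is possible. Final partition (4 blocks): {s0,s2} | {s4,s6,s8} | {s1} | {s5,s7}.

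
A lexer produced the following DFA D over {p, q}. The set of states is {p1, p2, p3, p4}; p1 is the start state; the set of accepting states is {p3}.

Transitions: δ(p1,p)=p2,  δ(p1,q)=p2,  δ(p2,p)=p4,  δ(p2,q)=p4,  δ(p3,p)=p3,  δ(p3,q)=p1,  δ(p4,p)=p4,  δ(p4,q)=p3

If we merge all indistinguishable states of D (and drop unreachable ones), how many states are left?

All states are reachable from the start state.
P0 = {p3} | {p1,p2,p4}.
On input q, block {p1,p2,p4} splits into {p1,p2} and {p4}.
Refine {p1,p2} on symbol p: members go to different blocks, giving {p1} and {p2}.
Stable partition: {p3} | {p1} | {p4} | {p2} — 4 equivalence classes.

4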